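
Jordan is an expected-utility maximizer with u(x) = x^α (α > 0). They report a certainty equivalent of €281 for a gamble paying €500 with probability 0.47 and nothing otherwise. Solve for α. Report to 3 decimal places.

EU(lottery) = 0.47·500^α + 0.53·0 = 0.47·500^α.
Indifference: 281^α = 0.47·500^α, so (281/500)^α = 0.47.
Take logs: α = ln 0.47 / ln(281/500) ≈ 1.31023.

α ≈ 1.310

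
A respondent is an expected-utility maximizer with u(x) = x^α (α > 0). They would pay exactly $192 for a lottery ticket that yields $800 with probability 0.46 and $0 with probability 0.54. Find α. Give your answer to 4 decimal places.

α ≈ 0.5441

The lottery's expected utility is 0.46·u(800) + 0.54·u(0) = 0.46·800^α (since u(0) = 0 for α > 0).
Indifference: 192^α = 0.46·800^α, so (192/800)^α = 0.46.
Take logs: α = ln 0.46 / ln(192/800) ≈ 0.544124.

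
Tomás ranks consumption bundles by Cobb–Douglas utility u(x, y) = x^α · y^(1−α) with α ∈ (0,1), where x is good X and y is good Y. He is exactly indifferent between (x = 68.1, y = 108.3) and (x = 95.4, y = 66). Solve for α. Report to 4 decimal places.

α ≈ 0.5950

Set the two utilities equal: 68.1^α·108.3^(1−α) = 95.4^α·66^(1−α).
(68.1/95.4)^α = (66/108.3)^(1−α); take logs: α·ln(68.1/95.4) = (1−α)·ln(66/108.3), i.e. α·-0.3371014 = (1−α)·-0.4952504.
So α/(1−α) = (-0.4952504)/(-0.3371014) = 1.4691437, and α = 1.4691437/2.4691437 ≈ 0.5950.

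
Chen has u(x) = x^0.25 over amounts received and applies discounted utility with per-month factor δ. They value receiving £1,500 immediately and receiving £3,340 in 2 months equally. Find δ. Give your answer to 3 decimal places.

δ ≈ 0.905

Equating discounted utilities: u(1500) = δ^2·u(3340) ⇒ δ^2 = u(1500)/u(3340).
With u(x) = x^0.25: δ^2 = 1500^0.25/3340^0.25 = (1500/3340)^0.25 = 0.81863.
Hence δ = (0.81863)^(1/2) = 0.90478.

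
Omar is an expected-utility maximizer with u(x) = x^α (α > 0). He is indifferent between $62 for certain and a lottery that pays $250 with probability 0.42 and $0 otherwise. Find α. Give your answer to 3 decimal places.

α ≈ 0.622

EU(lottery) = 0.42·250^α + 0.58·0 = 0.42·250^α.
Setting u(62) equal to that: 62^α = 0.42·250^α ⇒ (62/250)^α = 0.42.
α = ln(0.42) / ln(62/250) = -0.867501/-1.394327 ≈ 0.622.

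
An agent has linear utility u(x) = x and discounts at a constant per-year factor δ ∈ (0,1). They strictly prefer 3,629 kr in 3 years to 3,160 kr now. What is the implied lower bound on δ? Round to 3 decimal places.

The preference means 3160 < δ^3·3629.
So δ^3 > 3160/3629 = 0.87076; taking the cube root of both positive sides preserves the inequality.
δ > 0.87076^(1/3) = 0.955.

δ > 0.955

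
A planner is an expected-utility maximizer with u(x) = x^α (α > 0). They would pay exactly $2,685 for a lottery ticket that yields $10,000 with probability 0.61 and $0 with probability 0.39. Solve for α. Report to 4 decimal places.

The lottery's expected utility is 0.61·u(10000) + 0.39·u(0) = 0.61·10000^α (since u(0) = 0 for α > 0).
Setting u(2685) equal to that: 2685^α = 0.61·10000^α ⇒ (2685/10000)^α = 0.61.
Take logs: α = ln 0.61 / ln(2685/10000) ≈ 0.375918.

α ≈ 0.3759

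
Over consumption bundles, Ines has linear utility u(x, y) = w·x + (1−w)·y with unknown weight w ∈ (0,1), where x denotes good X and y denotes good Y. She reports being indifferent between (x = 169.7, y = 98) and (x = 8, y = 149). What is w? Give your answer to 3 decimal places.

w = 0.240

Equating utilities: w·169.7 + (1−w)·98 = w·8 + (1−w)·149.
Collecting terms: w·161.7 = (1−w)·51.
So w/(1−w) = 51/161.7 = 0.3154, giving w = 51/(161.7+51) = 0.240.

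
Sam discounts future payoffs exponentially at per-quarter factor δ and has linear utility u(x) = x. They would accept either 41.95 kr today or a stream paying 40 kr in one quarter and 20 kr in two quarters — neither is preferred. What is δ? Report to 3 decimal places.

δ ≈ 0.760

The stream is worth 40δ + 20δ² today, so 40δ + 20δ² = 41.95.
That is, 20δ² + 40δ − 41.95 = 0, a quadratic in δ.
The positive root is δ = [−40 + √(40² + 4·20·41.95)] / (2·20) = (−40 + 70.399)/40 ≈ 0.760.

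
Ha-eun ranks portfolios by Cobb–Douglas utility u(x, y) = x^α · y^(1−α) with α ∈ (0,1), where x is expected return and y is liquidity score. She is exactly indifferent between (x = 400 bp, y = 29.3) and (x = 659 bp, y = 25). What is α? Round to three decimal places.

α ≈ 0.241

Set the two utilities equal: 400^α·29.3^(1−α) = 659^α·25^(1−α).
(400/659)^α = (25/29.3)^(1−α); take logs: α·ln(400/659) = (1−α)·ln(25/29.3), i.e. α·-0.499259 = (1−α)·-0.158712.
With A = -0.499259 and B = -0.158712: α·A = (1−α)·B, so α = B/(A+B) = -0.158712/-0.657971 ≈ 0.241.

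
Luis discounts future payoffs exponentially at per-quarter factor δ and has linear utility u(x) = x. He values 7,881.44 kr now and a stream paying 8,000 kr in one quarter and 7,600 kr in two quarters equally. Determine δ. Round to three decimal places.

δ ≈ 0.620

The stream is worth 8000δ + 7600δ² today, so 8000δ + 7600δ² = 7881.44.
That is, 7600δ² + 8000δ − 7881.44 = 0, a quadratic in δ.
By the quadratic formula (taking the positive root), δ = (−8000 + √303595776.00) / 15200 ≈ 0.620.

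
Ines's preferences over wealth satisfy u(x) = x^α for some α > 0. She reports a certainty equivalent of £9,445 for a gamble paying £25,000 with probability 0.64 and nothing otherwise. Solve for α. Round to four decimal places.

α ≈ 0.4585

EU(lottery) = 0.64·25000^α + 0.36·0 = 0.64·25000^α.
Setting u(9445) equal to that: 9445^α = 0.64·25000^α ⇒ (9445/25000)^α = 0.64.
Take logs: α = ln 0.64 / ln(9445/25000) ≈ 0.458487.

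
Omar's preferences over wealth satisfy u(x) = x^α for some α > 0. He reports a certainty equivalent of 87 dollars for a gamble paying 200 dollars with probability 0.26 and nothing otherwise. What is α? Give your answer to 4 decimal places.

The lottery's expected utility is 0.26·u(200) + 0.74·u(0) = 0.26·200^α (since u(0) = 0 for α > 0).
Equating: 87^α = 0.26·200^α, i.e. 0.4350^α = 0.26.
Take logs: α = ln 0.26 / ln(87/200) ≈ 1.618283.

α ≈ 1.6183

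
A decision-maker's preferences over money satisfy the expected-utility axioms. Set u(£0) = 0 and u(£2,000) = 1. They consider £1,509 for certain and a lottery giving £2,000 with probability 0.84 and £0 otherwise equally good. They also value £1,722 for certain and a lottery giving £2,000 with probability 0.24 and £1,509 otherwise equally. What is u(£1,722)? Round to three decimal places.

0.878

From the first indifference, u(£1,509) = 0.84·u(£2,000) + 0.16·u(£0) = 0.84·1 + 0.16·0 = 0.84.
Then u(£1,722) = 0.24·u(£2,000) + 0.76·u(£1,509) = 0.24·1.00 + 0.76·0.84 = 0.8784.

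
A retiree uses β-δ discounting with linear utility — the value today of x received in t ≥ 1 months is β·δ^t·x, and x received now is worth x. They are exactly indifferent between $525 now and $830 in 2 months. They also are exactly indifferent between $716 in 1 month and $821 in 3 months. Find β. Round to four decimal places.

The second indifference involves only future payoffs, so β cancels: β·δ^1·716 = β·δ^3·821, giving δ^2 = 716/821 = 0.87211, so δ = 0.93387.
Now use the now-vs-future pair: 525 = β·δ^2·830 gives β = 525/(0.87211·830) ≈ 0.7253.

β ≈ 0.7253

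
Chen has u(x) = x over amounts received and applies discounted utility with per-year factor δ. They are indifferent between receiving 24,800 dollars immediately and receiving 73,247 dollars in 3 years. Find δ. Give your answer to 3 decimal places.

Indifference means u(24800) = δ^3 · u(73247), so δ^3 = u(24800)/u(73247).
With u(x) = x: δ^3 = 24800/73247 = 0.33858.
Taking the cube root: δ = 0.33858^(1/3) ≈ 0.697.

δ ≈ 0.697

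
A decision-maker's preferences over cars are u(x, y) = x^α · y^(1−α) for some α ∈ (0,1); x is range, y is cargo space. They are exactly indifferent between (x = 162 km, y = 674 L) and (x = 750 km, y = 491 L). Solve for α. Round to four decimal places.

The Cobb–Douglas utilities coincide, so 162^α·674^(1−α) = 750^α·491^(1−α).
Taking logs: α·ln 162 + (1−α)·ln 674 = α·ln 750 + (1−α)·ln 491, i.e. α·-1.5324769 = (1−α)·-0.3167860.
Thus α·(-1.8492629) = -0.3167860, so α = -0.3167860/-1.8492629 ≈ 0.1713.

α ≈ 0.1713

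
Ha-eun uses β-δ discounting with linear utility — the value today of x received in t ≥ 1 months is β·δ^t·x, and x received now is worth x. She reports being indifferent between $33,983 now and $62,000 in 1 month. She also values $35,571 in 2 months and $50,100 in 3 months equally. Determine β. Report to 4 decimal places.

β ≈ 0.7720

Both payoffs in the second observation are in the future, so β drops out: δ^2·35571 = δ^3·50100 ⇒ δ = 35571/50100 = 0.71000.
The first indifference: 33983 = β·δ·62000, so β = 33983/(δ·62000) = 33983/(0.71000·62000) ≈ 0.7720.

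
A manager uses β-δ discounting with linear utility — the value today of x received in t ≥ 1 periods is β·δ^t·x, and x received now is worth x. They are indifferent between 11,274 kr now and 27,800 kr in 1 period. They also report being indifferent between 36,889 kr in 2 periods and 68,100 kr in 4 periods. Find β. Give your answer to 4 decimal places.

β ≈ 0.5510

Both payoffs in the second observation are in the future, so β drops out: δ^2·36889 = δ^4·68100 ⇒ δ^2 = 36889/68100 = 0.54169, so δ = 0.73600.
Substituting δ into 11274 = β·δ·27800: β = 11274/(20460.662) ≈ 0.5510.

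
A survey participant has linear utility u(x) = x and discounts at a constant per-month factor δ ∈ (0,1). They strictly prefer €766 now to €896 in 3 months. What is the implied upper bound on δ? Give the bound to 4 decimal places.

δ < 0.9491

Under u(x) = x this choice says 766 > δ^3·896.
So δ^3 < 766/896 = 0.85491; taking the cube root of both positive sides preserves the inequality.
δ < (766/896)^(1/3) ≈ 0.9491.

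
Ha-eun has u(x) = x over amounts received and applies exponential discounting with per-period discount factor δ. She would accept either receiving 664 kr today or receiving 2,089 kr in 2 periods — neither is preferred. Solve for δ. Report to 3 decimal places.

Equating discounted utilities: u(664) = δ^2·u(2089) ⇒ δ^2 = u(664)/u(2089).
With u(x) = x: δ^2 = 664/2089 = 0.31786.
Taking the square root: δ = 0.31786^(1/2) ≈ 0.564.

δ ≈ 0.564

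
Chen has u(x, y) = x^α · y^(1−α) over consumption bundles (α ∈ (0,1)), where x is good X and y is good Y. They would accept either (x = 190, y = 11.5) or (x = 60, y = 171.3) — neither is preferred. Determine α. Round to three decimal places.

α ≈ 0.701

Indifference: 190^α · 11.5^(1−α) = 60^α · 171.3^(1−α).
Rearrange to (190/60)^α = (171.3/11.5)^(1−α) and take logs: α·1.152680 = (1−α)·2.701069.
With A = 1.152680 and B = 2.701069: α·A = (1−α)·B, so α = B/(A+B) = 2.701069/3.853749 ≈ 0.701.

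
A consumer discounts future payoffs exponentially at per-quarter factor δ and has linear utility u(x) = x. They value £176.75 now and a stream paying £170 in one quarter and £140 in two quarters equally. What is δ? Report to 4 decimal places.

δ ≈ 0.6700

Equating present values: 176.75 = 170δ + 140δ².
So 140δ² + 170δ − 176.75 = 0.
δ = (−170 + √(170² + 4·140·176.75)) / (2·140) = (−170 + √127880.00) / 280 ≈ 0.6700.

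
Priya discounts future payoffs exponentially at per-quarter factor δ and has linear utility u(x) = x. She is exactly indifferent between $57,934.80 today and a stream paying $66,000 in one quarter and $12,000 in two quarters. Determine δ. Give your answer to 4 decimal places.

δ ≈ 0.7700

Equating present values: 57934.80 = 66000δ + 12000δ².
Rearranged: 12000δ² + 66000δ − 57934.80 = 0.
The positive root is δ = [−66000 + √(66000² + 4·12000·57934.80)] / (2·12000) = (−66000 + 84480.000)/24000 ≈ 0.7700.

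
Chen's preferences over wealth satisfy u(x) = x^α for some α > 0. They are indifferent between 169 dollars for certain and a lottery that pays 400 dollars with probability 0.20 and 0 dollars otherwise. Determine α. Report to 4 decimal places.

EU(lottery) = 0.20·400^α + 0.80·0 = 0.20·400^α.
Setting u(169) equal to that: 169^α = 0.20·400^α ⇒ (169/400)^α = 0.20.
α = ln(0.20) / ln(169/400) = -1.6094379/-0.8615658 ≈ 1.8680.

α ≈ 1.8680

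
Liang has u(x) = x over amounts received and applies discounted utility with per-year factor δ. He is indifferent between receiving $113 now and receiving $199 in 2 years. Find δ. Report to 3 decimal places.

Indifference means u(113) = δ^2 · u(199), so δ^2 = u(113)/u(199).
With u(x) = x: δ^2 = 113/199 = 0.56784.
Taking the square root: δ = 0.56784^(1/2) ≈ 0.754.

δ ≈ 0.754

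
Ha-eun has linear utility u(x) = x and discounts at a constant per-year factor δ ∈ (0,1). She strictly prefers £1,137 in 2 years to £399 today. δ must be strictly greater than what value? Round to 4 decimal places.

Comparing present values: 399 < δ^2·1137.
So δ^2 > 399/1137 = 0.35092; taking the square root of both positive sides preserves the inequality.
δ > (399/1137)^(1/2) ≈ 0.5924.

δ > 0.5924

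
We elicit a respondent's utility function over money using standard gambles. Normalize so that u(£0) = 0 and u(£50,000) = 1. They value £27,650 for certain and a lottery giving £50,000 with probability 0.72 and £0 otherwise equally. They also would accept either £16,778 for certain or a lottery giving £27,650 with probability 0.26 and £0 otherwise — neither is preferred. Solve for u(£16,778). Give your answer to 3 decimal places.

0.187

The first gamble pins u(£27,650): it must equal 0.72·1 + 0.28·0 = 0.72.
Chaining: u(£16,778) = 0.26·0.72 + 0.74·0.00 = 0.1872.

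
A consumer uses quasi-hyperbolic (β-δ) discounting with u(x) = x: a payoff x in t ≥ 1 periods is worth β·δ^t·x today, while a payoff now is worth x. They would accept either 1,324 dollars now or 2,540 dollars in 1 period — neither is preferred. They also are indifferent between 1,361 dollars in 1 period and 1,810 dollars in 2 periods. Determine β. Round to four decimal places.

Both payoffs in the second observation are in the future, so β drops out: δ^1·1361 = δ^2·1810 ⇒ δ = 1361/1810 = 0.75193.
The first indifference: 1324 = β·δ·2540, so β = 1324/(δ·2540) = 1324/(0.75193·2540) ≈ 0.6932.

β ≈ 0.6932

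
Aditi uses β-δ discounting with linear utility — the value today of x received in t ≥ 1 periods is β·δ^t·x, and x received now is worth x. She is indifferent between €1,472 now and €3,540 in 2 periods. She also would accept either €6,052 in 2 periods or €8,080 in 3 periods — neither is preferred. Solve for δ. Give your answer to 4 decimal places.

δ ≈ 0.7490

Both payoffs in the second observation are in the future, so β drops out: δ^2·6052 = δ^3·8080 ⇒ δ = 6052/8080 = 0.74901.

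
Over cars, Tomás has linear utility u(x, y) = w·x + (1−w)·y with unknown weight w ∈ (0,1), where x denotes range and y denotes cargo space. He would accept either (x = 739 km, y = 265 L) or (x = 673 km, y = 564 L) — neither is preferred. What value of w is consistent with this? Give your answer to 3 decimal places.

w = 0.819

Equating utilities: w·739 + (1−w)·265 = w·673 + (1−w)·564.
Collecting terms: w·66 = (1−w)·299.
So w/(1−w) = 299/66 = 4.5303, giving w = 299/(66+299) = 0.819.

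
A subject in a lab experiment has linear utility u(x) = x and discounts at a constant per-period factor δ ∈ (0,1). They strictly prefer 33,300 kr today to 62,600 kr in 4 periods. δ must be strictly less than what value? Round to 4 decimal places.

δ < 0.8540

The preference means 33300 > δ^4·62600.
Dividing by 62600: δ^4 < 0.53195. Both sides are positive, so the 4th root keeps the direction.
δ < 0.53195^(1/4) = 0.8540.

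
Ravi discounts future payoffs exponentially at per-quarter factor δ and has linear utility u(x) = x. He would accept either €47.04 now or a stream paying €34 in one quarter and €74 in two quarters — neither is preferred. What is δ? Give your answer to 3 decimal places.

The stream is worth 34δ + 74δ² today, so 34δ + 74δ² = 47.04.
Rearranged: 74δ² + 34δ − 47.04 = 0.
The positive root is δ = [−34 + √(34² + 4·74·47.04)] / (2·74) = (−34 + 122.800)/148 ≈ 0.600.

δ ≈ 0.600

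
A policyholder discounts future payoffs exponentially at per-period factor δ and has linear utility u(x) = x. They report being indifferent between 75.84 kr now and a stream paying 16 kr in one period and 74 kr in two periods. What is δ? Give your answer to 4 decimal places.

The stream is worth 16δ + 74δ² today, so 16δ + 74δ² = 75.84.
That is, 74δ² + 16δ − 75.84 = 0, a quadratic in δ.
By the quadratic formula (taking the positive root), δ = (−16 + √22704.64) / 148 ≈ 0.9100.

δ ≈ 0.9100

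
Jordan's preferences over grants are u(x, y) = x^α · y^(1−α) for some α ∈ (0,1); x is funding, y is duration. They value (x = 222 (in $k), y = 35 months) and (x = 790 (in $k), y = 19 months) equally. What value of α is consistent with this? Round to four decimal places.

Indifference: 222^α · 35^(1−α) = 790^α · 19^(1−α).
Rearrange to (222/790)^α = (19/35)^(1−α) and take logs: α·-1.2693556 = (1−α)·-0.6109091.
Thus α·(-1.8802647) = -0.6109091, so α = -0.6109091/-1.8802647 ≈ 0.3249.

α ≈ 0.3249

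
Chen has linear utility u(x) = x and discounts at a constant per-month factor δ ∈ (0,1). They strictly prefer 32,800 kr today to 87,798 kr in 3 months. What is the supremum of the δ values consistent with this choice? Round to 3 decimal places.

Comparing present values: 32800 > δ^3·87798.
So δ^3 < 32800/87798 = 0.37358; taking the cube root of both positive sides preserves the inequality.
δ < 0.37358^(1/3) = 0.720.

δ < 0.720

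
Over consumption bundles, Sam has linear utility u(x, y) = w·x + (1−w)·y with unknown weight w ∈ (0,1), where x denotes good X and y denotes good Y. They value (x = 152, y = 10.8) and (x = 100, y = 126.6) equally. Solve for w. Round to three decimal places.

Indifference: w·152 + (1−w)·10.8 = w·100 + (1−w)·126.6.
Collecting terms: w·52 = (1−w)·115.8.
The marginal rate of substitution is 115.8/52, so w = 115.8/(52+115.8) = 0.690.

w = 0.690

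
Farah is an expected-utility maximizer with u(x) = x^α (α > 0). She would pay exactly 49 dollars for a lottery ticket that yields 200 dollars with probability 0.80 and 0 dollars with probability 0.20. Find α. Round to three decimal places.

α ≈ 0.159

The lottery's expected utility is 0.80·u(200) + 0.20·u(0) = 0.80·200^α (since u(0) = 0 for α > 0).
Indifference: 49^α = 0.80·200^α, so (49/200)^α = 0.80.
Taking logs: α·ln(49/200) = ln(0.80), so α = -0.223144 / -1.406497 ≈ 0.159.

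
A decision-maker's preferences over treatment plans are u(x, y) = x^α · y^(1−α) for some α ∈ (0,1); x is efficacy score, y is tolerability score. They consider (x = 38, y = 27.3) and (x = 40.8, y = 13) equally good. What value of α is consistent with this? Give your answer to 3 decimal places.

α ≈ 0.913

Indifference: 38^α · 27.3^(1−α) = 40.8^α · 13^(1−α).
Rearrange to (38/40.8)^α = (13/27.3)^(1−α) and take logs: α·-0.071096 = (1−α)·-0.741937.
Thus α·(-0.813033) = -0.741937, so α = -0.741937/-0.813033 ≈ 0.913.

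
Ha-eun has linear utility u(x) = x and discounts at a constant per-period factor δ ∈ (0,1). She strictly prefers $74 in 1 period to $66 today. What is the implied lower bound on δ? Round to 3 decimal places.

δ > 0.892

Under u(x) = x this choice says 66 < δ·74.
So δ > 66/74 = 0.89189.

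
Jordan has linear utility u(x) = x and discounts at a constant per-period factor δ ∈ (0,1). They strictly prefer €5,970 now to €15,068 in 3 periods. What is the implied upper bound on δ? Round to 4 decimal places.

The preference means 5970 > δ^3·15068.
Hence δ^3 < 5970/15068 = 0.39620, and x ↦ x^(1/3) is increasing on (0,∞).
δ < (5970/15068)^(1/3) ≈ 0.7345.

δ < 0.7345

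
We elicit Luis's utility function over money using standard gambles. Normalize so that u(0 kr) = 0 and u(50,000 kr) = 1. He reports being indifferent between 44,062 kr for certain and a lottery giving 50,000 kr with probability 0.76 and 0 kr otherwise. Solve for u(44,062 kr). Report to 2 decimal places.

The indifference gives u(44,062 kr) = 0.76·u(50,000 kr) + 0.24·u(0 kr) = 0.76·1 + 0.24·0 = 0.76.

0.76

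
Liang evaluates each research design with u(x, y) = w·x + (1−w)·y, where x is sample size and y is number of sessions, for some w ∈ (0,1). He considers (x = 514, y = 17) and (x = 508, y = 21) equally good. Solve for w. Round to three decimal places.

w = 0.400

Indifference: w·514 + (1−w)·17 = w·508 + (1−w)·21.
Rearranging, 6·w − 4·(1−w) = 0.
The marginal rate of substitution is 4/6, so w = 4/(6+4) = 0.400.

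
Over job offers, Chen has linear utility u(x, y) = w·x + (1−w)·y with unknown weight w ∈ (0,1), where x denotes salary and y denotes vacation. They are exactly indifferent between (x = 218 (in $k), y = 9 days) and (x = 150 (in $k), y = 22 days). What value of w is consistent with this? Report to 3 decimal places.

u(218,9) = u(150,22) means w·218 + (1−w)·9 = w·150 + (1−w)·22.
Rearranging, 68·w − 13·(1−w) = 0.
So w/(1−w) = 13/68 = 0.1912, giving w = 13/(68+13) = 0.160.

w = 0.160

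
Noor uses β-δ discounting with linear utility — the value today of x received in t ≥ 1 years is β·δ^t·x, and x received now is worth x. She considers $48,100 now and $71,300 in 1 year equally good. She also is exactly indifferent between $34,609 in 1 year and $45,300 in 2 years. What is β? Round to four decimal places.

β ≈ 0.8830

The second indifference involves only future payoffs, so β cancels: β·δ^1·34609 = β·δ^2·45300, giving δ = 34609/45300 = 0.76400.
Now use the now-vs-future pair: 48100 = β·δ·71300 gives β = 48100/(0.76400·71300) ≈ 0.8830.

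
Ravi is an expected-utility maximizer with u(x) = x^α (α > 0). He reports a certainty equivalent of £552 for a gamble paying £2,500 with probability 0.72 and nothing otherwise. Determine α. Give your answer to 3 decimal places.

Since u(0) = 0, the lottery's EU is 0.72·2500^α.
Equating: 552^α = 0.72·2500^α, i.e. 0.2208^α = 0.72.
Take logs: α = ln 0.72 / ln(552/2500) ≈ 0.21748.

α ≈ 0.217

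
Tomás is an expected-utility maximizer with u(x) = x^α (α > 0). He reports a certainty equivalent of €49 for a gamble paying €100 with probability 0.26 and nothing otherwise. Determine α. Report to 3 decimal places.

α ≈ 1.888

EU(lottery) = 0.26·100^α + 0.74·0 = 0.26·100^α.
Setting u(49) equal to that: 49^α = 0.26·100^α ⇒ (49/100)^α = 0.26.
α = ln(0.26) / ln(49/100) = -1.347074/-0.713350 ≈ 1.888.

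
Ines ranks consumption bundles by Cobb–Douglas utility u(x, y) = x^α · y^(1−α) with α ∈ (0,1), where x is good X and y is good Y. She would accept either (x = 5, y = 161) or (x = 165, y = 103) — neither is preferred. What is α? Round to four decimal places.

α ≈ 0.1133

The Cobb–Douglas utilities coincide, so 5^α·161^(1−α) = 165^α·103^(1−α).
Taking logs: α·ln 5 + (1−α)·ln 161 = α·ln 165 + (1−α)·ln 103, i.e. α·-3.4965076 = (1−α)·-0.4466754.
With A = -3.4965076 and B = -0.4466754: α·A = (1−α)·B, so α = B/(A+B) = -0.4466754/-3.9431830 ≈ 0.1133.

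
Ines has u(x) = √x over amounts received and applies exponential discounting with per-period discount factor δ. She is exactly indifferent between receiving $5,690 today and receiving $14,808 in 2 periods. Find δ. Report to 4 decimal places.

δ ≈ 0.7873

Indifference means u(5690) = δ^2 · u(14808), so δ^2 = u(5690)/u(14808).
Since u(x) = √x, δ^2 = √(5690/14808) = 0.61988.
So δ = 0.61988^(1/2) ≈ 0.7873.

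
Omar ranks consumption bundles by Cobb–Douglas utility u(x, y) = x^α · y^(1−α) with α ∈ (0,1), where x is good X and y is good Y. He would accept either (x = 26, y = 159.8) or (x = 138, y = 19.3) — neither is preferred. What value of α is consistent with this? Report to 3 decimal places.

The Cobb–Douglas utilities coincide, so 26^α·159.8^(1−α) = 138^α·19.3^(1−α).
(26/138)^α = (19.3/159.8)^(1−α); take logs: α·ln(26/138) = (1−α)·ln(19.3/159.8), i.e. α·-1.669157 = (1−α)·-2.113818.
With A = -1.669157 and B = -2.113818: α·A = (1−α)·B, so α = B/(A+B) = -2.113818/-3.782975 ≈ 0.559.

α ≈ 0.559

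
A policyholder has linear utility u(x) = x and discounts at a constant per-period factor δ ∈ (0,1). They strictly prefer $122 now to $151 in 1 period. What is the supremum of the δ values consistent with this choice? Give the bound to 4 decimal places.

Under u(x) = x this choice says 122 > δ·151.
Dividing through by 151 gives δ < 0.80795.

δ < 0.8079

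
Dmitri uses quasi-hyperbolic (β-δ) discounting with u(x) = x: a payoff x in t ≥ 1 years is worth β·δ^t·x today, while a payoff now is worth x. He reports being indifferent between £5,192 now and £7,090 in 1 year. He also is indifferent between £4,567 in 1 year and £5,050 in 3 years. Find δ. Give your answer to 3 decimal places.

δ ≈ 0.951

The second indifference involves only future payoffs, so β cancels: β·δ^1·4567 = β·δ^3·5050, giving δ^2 = 4567/5050 = 0.90436, so δ = 0.95098.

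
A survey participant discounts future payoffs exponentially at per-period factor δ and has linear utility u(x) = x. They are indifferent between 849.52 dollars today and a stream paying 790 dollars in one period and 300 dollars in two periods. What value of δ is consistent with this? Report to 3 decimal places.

Equating present values: 849.52 = 790δ + 300δ².
Rearranged: 300δ² + 790δ − 849.52 = 0.
The positive root is δ = [−790 + √(790² + 4·300·849.52)] / (2·300) = (−790 + 1282.000)/600 ≈ 0.820.

δ ≈ 0.820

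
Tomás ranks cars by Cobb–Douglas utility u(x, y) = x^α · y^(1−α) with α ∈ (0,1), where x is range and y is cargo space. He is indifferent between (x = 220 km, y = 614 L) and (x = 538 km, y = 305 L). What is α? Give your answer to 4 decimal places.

α ≈ 0.4390

Set the two utilities equal: 220^α·614^(1−α) = 538^α·305^(1−α).
Rearrange to (220/538)^α = (305/614)^(1−α) and take logs: α·-0.8942310 = (1−α)·-0.6996832.
With A = -0.8942310 and B = -0.6996832: α·A = (1−α)·B, so α = B/(A+B) = -0.6996832/-1.5939142 ≈ 0.4390.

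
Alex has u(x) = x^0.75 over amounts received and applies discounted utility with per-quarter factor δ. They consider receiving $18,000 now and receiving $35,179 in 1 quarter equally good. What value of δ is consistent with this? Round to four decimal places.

The payoff in 1 quarter is discounted by δ, so u(18000) = δ·u(35179) and δ = u(18000)/u(35179).
With u(x) = x^0.75: δ = 18000^0.75/35179^0.75 = (18000/35179)^0.75 = 0.60498.

δ ≈ 0.6050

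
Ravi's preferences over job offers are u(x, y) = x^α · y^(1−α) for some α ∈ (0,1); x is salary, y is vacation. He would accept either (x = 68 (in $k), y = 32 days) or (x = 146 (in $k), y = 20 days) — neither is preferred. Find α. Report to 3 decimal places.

Indifference: 68^α · 32^(1−α) = 146^α · 20^(1−α).
Rearrange to (68/146)^α = (20/32)^(1−α) and take logs: α·-0.764099 = (1−α)·-0.470004.
Thus α·(-1.234103) = -0.470004, so α = -0.470004/-1.234103 ≈ 0.381.

α ≈ 0.381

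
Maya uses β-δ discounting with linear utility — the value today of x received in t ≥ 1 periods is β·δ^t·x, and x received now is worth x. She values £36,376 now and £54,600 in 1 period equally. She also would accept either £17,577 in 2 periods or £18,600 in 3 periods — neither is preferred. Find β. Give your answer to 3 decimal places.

β ≈ 0.705

From the later pair, β·δ^2·17577 = β·δ^3·18600; dividing through, δ = 17577/18600 = 0.94500.
Now use the now-vs-future pair: 36376 = β·δ·54600 gives β = 36376/(0.94500·54600) ≈ 0.705.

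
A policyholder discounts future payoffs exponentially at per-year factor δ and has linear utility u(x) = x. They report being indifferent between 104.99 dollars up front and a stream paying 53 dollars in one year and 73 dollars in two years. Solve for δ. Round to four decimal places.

δ ≈ 0.8900

Present value of the stream is 53·δ + 73·δ². Indifference gives 53δ + 73δ² = 104.99.
Rearranged: 73δ² + 53δ − 104.99 = 0.
By the quadratic formula (taking the positive root), δ = (−53 + √33466.08) / 146 ≈ 0.8900.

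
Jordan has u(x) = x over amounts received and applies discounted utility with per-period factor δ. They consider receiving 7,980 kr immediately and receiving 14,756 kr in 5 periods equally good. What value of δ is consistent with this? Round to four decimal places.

δ ≈ 0.8843

The payoff in 5 periods is discounted by δ^5, so u(7980) = δ^5·u(14756) and δ^5 = u(7980)/u(14756).
With u(x) = x: δ^5 = 7980/14756 = 0.54080.
Hence δ = (0.54080)^(1/5) = 0.884315.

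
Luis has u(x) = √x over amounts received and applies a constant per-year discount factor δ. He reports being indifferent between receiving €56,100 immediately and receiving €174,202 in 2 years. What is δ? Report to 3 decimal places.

Indifference means u(56100) = δ^2 · u(174202), so δ^2 = u(56100)/u(174202).
Since u(x) = √x, δ^2 = √(56100/174202) = 0.56749.
Hence δ = (0.56749)^(1/2) = 0.75332.

δ ≈ 0.753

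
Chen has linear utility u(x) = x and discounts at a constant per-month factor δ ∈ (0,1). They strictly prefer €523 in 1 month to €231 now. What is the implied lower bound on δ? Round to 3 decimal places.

The preference means 231 < δ·523.
So δ > 231/523 = 0.44168.

δ > 0.442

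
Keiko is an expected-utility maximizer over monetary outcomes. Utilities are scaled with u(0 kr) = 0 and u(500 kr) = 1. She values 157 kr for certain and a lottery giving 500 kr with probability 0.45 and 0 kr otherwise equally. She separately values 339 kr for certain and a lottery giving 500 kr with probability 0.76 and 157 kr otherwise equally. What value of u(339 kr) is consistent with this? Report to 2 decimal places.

0.87

First, u(157 kr) = 0.45·u(500 kr) + 0.55·u(0 kr) = 0.45.
Chaining: u(339 kr) = 0.76·1.00 + 0.24·0.45 = 0.8680.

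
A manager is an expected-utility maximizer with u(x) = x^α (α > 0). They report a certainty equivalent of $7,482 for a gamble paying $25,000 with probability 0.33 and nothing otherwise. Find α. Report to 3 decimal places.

The lottery's expected utility is 0.33·u(25000) + 0.67·u(0) = 0.33·25000^α (since u(0) = 0 for α > 0).
Setting u(7482) equal to that: 7482^α = 0.33·25000^α ⇒ (7482/25000)^α = 0.33.
Take logs: α = ln 0.33 / ln(7482/25000) ≈ 0.91900.

α ≈ 0.919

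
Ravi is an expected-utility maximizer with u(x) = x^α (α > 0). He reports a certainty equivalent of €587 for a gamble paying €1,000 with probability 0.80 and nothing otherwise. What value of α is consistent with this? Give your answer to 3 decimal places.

EU(lottery) = 0.80·1000^α + 0.20·0 = 0.80·1000^α.
Indifference: 587^α = 0.80·1000^α, so (587/1000)^α = 0.80.
α = ln(0.80) / ln(587/1000) = -0.223144/-0.532730 ≈ 0.419.

α ≈ 0.419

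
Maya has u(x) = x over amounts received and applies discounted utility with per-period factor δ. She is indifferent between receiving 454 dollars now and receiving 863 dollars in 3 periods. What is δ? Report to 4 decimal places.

δ ≈ 0.8073

Equating discounted utilities: u(454) = δ^3·u(863) ⇒ δ^3 = u(454)/u(863).
With u(x) = x: δ^3 = 454/863 = 0.52607.
Taking the cube root: δ = 0.52607^(1/3) ≈ 0.8073.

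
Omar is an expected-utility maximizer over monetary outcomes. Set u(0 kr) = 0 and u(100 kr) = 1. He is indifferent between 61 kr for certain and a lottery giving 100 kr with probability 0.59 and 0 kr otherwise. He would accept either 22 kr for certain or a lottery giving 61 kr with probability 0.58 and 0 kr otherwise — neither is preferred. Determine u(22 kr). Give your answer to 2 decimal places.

From the first indifference, u(61 kr) = 0.59·u(100 kr) + 0.41·u(0 kr) = 0.59·1 + 0.41·0 = 0.59.
Chaining: u(22 kr) = 0.58·0.59 + 0.42·0.00 = 0.3422.

0.34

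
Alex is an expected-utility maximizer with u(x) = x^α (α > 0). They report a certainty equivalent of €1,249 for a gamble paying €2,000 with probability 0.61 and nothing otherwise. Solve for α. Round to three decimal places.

The lottery's expected utility is 0.61·u(2000) + 0.39·u(0) = 0.61·2000^α (since u(0) = 0 for α > 0).
Indifference: 1249^α = 0.61·2000^α, so (1249/2000)^α = 0.61.
Taking logs: α·ln(1249/2000) = ln(0.61), so α = -0.494296 / -0.470804 ≈ 1.050.

α ≈ 1.050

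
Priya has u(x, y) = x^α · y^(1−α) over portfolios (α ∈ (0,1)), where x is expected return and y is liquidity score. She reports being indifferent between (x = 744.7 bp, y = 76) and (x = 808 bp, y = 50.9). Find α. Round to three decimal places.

α ≈ 0.831

The Cobb–Douglas utilities coincide, so 744.7^α·76^(1−α) = 808^α·50.9^(1−α).
(744.7/808)^α = (50.9/76)^(1−α); take logs: α·ln(744.7/808) = (1−α)·ln(50.9/76), i.e. α·-0.081581 = (1−α)·-0.400870.
So α/(1−α) = (-0.400870)/(-0.081581) = 4.913767, and α = 4.913767/5.913767 ≈ 0.831.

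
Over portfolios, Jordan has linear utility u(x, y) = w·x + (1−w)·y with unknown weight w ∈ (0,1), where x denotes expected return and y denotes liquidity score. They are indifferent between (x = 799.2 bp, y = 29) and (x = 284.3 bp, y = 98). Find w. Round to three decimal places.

w = 0.118

Equating utilities: w·799.2 + (1−w)·29 = w·284.3 + (1−w)·98.
Rearranging, 514.9·w − 69·(1−w) = 0.
So w/(1−w) = 69/514.9 = 0.1340, giving w = 69/(514.9+69) = 0.118.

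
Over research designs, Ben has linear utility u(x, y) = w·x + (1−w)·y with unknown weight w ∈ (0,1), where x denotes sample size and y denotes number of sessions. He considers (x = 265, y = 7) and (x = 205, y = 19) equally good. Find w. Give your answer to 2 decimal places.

Indifference: w·265 + (1−w)·7 = w·205 + (1−w)·19.
Collecting terms: w·60 = (1−w)·12.
So w/(1−w) = 12/60 = 0.2000, giving w = 12/(60+12) = 0.17.

w = 0.17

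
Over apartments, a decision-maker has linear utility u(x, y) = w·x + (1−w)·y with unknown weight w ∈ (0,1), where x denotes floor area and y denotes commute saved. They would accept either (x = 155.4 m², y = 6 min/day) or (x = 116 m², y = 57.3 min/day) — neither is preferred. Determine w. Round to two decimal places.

w = 0.57

Indifference: w·155.4 + (1−w)·6 = w·116 + (1−w)·57.3.
Collecting terms: w·39.4 = (1−w)·51.3.
The marginal rate of substitution is 51.3/39.4, so w = 51.3/(39.4+51.3) = 0.57.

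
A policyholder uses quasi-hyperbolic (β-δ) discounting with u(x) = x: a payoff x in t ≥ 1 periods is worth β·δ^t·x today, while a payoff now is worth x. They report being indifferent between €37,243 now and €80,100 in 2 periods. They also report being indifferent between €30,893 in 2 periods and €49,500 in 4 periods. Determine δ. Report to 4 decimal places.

δ ≈ 0.7900

Both payoffs in the second observation are in the future, so β drops out: δ^2·30893 = δ^4·49500 ⇒ δ^2 = 30893/49500 = 0.62410, so δ = 0.79000.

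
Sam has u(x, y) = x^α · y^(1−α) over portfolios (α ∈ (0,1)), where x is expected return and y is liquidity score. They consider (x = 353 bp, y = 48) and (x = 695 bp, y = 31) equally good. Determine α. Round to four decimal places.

Set the two utilities equal: 353^α·48^(1−α) = 695^α·31^(1−α).
Rearrange to (353/695)^α = (31/48)^(1−α) and take logs: α·-0.6774438 = (1−α)·-0.4372138.
Thus α·(-1.1146576) = -0.4372138, so α = -0.4372138/-1.1146576 ≈ 0.3922.

α ≈ 0.3922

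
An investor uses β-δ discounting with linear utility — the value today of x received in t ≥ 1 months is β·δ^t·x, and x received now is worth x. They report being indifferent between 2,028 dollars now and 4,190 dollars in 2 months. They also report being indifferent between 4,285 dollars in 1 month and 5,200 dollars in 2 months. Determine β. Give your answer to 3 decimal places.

β ≈ 0.713

Both payoffs in the second observation are in the future, so β drops out: δ^1·4285 = δ^2·5200 ⇒ δ = 4285/5200 = 0.82404.
Substituting δ into 2028 = β·δ^2·4190: β = 2028/(2845.175) ≈ 0.713.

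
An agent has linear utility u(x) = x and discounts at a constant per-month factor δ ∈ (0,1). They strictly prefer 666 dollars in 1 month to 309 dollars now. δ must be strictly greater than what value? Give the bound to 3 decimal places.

Comparing present values: 309 < δ·666.
Dividing through by 666 gives δ > 0.46396.

δ > 0.464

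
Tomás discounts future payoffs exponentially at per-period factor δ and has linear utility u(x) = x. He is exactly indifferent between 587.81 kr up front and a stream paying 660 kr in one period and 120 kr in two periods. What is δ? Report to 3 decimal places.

δ ≈ 0.780

Equating present values: 587.81 = 660δ + 120δ².
Rearranged: 120δ² + 660δ − 587.81 = 0.
The positive root is δ = [−660 + √(660² + 4·120·587.81)] / (2·120) = (−660 + 847.201)/240 ≈ 0.780.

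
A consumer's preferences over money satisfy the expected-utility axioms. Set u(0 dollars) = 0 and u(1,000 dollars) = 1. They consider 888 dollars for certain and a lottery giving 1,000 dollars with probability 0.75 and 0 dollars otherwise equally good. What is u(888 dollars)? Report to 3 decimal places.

The indifference gives u(888 dollars) = 0.75·u(1,000 dollars) + 0.25·u(0 dollars) = 0.75·1 + 0.25·0 = 0.75.

0.750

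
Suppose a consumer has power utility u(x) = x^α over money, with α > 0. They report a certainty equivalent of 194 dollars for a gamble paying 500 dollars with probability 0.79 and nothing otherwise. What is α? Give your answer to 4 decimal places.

α ≈ 0.2490

Since u(0) = 0, the lottery's EU is 0.79·500^α.
Setting u(194) equal to that: 194^α = 0.79·500^α ⇒ (194/500)^α = 0.79.
α = ln(0.79) / ln(194/500) = -0.2357223/-0.9467499 ≈ 0.2490.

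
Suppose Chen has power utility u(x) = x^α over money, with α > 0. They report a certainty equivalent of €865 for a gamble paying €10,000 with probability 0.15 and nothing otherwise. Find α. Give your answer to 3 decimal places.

α ≈ 0.775

Since u(0) = 0, the lottery's EU is 0.15·10000^α.
Indifference: 865^α = 0.15·10000^α, so (865/10000)^α = 0.15.
Take logs: α = ln 0.15 / ln(865/10000) ≈ 0.77509.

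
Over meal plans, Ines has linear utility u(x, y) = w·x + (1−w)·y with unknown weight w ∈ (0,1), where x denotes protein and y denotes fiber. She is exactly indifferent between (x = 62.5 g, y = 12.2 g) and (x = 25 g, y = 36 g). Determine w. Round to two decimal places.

u(62.5,12.2) = u(25,36) means w·62.5 + (1−w)·12.2 = w·25 + (1−w)·36.
Collecting terms: w·37.5 = (1−w)·23.8.
So w/(1−w) = 23.8/37.5 = 0.6347, giving w = 23.8/(37.5+23.8) = 0.39.

w = 0.39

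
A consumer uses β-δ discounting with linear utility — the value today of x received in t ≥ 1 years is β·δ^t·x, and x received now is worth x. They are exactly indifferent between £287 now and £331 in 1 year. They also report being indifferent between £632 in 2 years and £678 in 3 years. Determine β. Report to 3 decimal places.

β ≈ 0.930

Both payoffs in the second observation are in the future, so β drops out: δ^2·632 = δ^3·678 ⇒ δ = 632/678 = 0.93215.
The first indifference: 287 = β·δ·331, so β = 287/(δ·331) = 287/(0.93215·331) ≈ 0.930.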